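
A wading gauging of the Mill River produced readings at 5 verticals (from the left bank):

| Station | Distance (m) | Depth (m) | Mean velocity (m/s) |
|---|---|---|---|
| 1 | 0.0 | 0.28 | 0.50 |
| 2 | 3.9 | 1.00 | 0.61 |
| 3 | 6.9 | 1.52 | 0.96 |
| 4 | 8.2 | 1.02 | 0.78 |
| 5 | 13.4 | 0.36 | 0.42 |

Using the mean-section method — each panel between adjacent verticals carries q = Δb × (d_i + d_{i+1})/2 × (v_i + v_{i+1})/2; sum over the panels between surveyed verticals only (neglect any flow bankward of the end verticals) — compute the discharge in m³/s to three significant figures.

Panel 1-2: Δb = 3.9 m, d̄ = (0.28+1.00)/2 = 0.64, v̄ = (0.50+0.61)/2 = 0.555 → q = 3.9×0.64×0.555 = 1.385 m³/s
Panel 2-3: Δb = 3 m, d̄ = (1.00+1.52)/2 = 1.26, v̄ = (0.61+0.96)/2 = 0.785 → q = 3×1.26×0.785 = 2.967 m³/s
Panel 3-4: Δb = 1.3 m, d̄ = (1.52+1.02)/2 = 1.27, v̄ = (0.96+0.78)/2 = 0.87 → q = 1.3×1.27×0.87 = 1.436 m³/s
Panel 4-5: Δb = 5.2 m, d̄ = (1.02+0.36)/2 = 0.69, v̄ = (0.78+0.42)/2 = 0.6 → q = 5.2×0.69×0.6 = 2.153 m³/s
Q = Σ q = 7.942 m³/s

7.94 m³/s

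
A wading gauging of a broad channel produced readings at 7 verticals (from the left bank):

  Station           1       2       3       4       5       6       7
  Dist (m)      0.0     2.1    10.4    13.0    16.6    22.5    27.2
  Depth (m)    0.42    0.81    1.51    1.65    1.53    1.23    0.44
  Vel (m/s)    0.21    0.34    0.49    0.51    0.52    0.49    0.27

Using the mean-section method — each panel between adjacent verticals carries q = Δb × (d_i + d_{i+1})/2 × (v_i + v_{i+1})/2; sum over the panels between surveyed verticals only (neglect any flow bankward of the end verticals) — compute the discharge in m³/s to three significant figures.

15.0 m³/s

Panel 1-2: Δb = 2.1 m, d̄ = (0.42+0.81)/2 = 0.615, v̄ = (0.21+0.34)/2 = 0.275 → q = 2.1×0.615×0.275 = 0.3552 m³/s
Panel 2-3: Δb = 8.3 m, d̄ = (0.81+1.51)/2 = 1.16, v̄ = (0.34+0.49)/2 = 0.415 → q = 8.3×1.16×0.415 = 3.996 m³/s
Panel 3-4: Δb = 2.6 m, d̄ = (1.51+1.65)/2 = 1.58, v̄ = (0.49+0.51)/2 = 0.5 → q = 2.6×1.58×0.5 = 2.054 m³/s
Panel 4-5: Δb = 3.6 m, d̄ = (1.65+1.53)/2 = 1.59, v̄ = (0.51+0.52)/2 = 0.515 → q = 3.6×1.59×0.515 = 2.948 m³/s
Panel 5-6: Δb = 5.9 m, d̄ = (1.53+1.23)/2 = 1.38, v̄ = (0.52+0.49)/2 = 0.505 → q = 5.9×1.38×0.505 = 4.112 m³/s
Panel 6-7: Δb = 4.7 m, d̄ = (1.23+0.44)/2 = 0.835, v̄ = (0.49+0.27)/2 = 0.38 → q = 4.7×0.835×0.38 = 1.491 m³/s
Q = Σ q = 14.96 m³/s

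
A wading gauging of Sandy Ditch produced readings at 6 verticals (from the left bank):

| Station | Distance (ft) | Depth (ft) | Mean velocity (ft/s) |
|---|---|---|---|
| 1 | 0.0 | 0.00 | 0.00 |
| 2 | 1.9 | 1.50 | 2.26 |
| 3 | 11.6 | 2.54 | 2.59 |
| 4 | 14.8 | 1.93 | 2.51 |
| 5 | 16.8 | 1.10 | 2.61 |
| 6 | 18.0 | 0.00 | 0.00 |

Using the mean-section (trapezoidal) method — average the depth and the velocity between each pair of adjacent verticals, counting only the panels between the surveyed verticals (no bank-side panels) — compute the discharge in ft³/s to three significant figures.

Panel 1-2: Δb = 1.9 ft, d̄ = (0.00+1.50)/2 = 0.75, v̄ = (0.00+2.26)/2 = 1.13 → q = 1.9×0.75×1.13 = 1.610 ft³/s
Panel 2-3: Δb = 9.7 ft, d̄ = (1.50+2.54)/2 = 2.02, v̄ = (2.26+2.59)/2 = 2.425 → q = 9.7×2.02×2.425 = 47.52 ft³/s
Panel 3-4: Δb = 3.2 ft, d̄ = (2.54+1.93)/2 = 2.235, v̄ = (2.59+2.51)/2 = 2.55 → q = 3.2×2.235×2.55 = 18.24 ft³/s
Panel 4-5: Δb = 2 ft, d̄ = (1.93+1.10)/2 = 1.515, v̄ = (2.51+2.61)/2 = 2.56 → q = 2×1.515×2.56 = 7.757 ft³/s
Panel 5-6: Δb = 1.2 ft, d̄ = (1.10+0.00)/2 = 0.55, v̄ = (2.61+0.00)/2 = 1.305 → q = 1.2×0.55×1.305 = 0.8613 ft³/s
Q = Σ q = 75.98 ft³/s

76.0 ft³/s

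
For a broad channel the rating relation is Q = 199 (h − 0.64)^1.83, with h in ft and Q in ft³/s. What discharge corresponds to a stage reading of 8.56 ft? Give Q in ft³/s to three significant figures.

Q = 199 × (8.56 − 0.64)^1.83 = 199 × 7.92^1.83 = 8781 ft³/s

8780 ft³/s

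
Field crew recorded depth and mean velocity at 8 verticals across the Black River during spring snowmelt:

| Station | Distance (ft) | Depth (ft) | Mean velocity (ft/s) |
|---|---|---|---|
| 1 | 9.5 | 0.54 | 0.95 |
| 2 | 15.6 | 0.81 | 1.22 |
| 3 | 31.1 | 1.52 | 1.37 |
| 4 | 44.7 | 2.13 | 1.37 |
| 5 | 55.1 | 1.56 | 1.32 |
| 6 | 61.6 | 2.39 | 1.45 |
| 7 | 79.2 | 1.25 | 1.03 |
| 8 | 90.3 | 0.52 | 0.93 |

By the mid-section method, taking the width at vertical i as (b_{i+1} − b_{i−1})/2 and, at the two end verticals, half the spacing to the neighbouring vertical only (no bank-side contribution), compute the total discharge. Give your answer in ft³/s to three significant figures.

158 ft³/s

w_1 = (15.6 − 9.5)/2 = 3.05 ft; q_1 = 0.95 × 0.54 × 3.05 = 1.565 ft³/s
w_2 = (31.1 − 9.5)/2 = 10.8 ft; q_2 = 1.22 × 0.81 × 10.8 = 10.67 ft³/s
w_3 = (44.7 − 15.6)/2 = 14.55 ft; q_3 = 1.37 × 1.52 × 14.55 = 30.30 ft³/s
w_4 = (55.1 − 31.1)/2 = 12 ft; q_4 = 1.37 × 2.13 × 12 = 35.02 ft³/s
w_5 = (61.6 − 44.7)/2 = 8.45 ft; q_5 = 1.32 × 1.56 × 8.45 = 17.40 ft³/s
w_6 = (79.2 − 55.1)/2 = 12.05 ft; q_6 = 1.45 × 2.39 × 12.05 = 41.76 ft³/s
w_7 = (90.3 − 61.6)/2 = 14.35 ft; q_7 = 1.03 × 1.25 × 14.35 = 18.48 ft³/s
w_8 = (90.3 − 79.2)/2 = 5.55 ft; q_8 = 0.93 × 0.52 × 5.55 = 2.684 ft³/s
Q = Σ qᵢ = 157.9 ft³/s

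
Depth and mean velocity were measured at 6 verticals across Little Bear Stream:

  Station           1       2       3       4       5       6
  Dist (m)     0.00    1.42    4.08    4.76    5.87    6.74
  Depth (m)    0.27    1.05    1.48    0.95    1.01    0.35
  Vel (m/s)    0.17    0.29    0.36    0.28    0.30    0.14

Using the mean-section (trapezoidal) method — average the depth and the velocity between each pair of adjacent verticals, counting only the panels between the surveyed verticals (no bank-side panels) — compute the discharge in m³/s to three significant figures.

Panel 1-2: Δb = 1.42 m, d̄ = (0.27+1.05)/2 = 0.66, v̄ = (0.17+0.29)/2 = 0.23 → q = 1.42×0.66×0.23 = 0.2156 m³/s
Panel 2-3: Δb = 2.66 m, d̄ = (1.05+1.48)/2 = 1.265, v̄ = (0.29+0.36)/2 = 0.325 → q = 2.66×1.265×0.325 = 1.094 m³/s
Panel 3-4: Δb = 0.68 m, d̄ = (1.48+0.95)/2 = 1.215, v̄ = (0.36+0.28)/2 = 0.32 → q = 0.68×1.215×0.32 = 0.2644 m³/s
Panel 4-5: Δb = 1.11 m, d̄ = (0.95+1.01)/2 = 0.98, v̄ = (0.28+0.30)/2 = 0.29 → q = 1.11×0.98×0.29 = 0.3155 m³/s
Panel 5-6: Δb = 0.87 m, d̄ = (1.01+0.35)/2 = 0.68, v̄ = (0.30+0.14)/2 = 0.22 → q = 0.87×0.68×0.22 = 0.1302 m³/s
Q = Σ q = 2.019 m³/s

2.02 m³/s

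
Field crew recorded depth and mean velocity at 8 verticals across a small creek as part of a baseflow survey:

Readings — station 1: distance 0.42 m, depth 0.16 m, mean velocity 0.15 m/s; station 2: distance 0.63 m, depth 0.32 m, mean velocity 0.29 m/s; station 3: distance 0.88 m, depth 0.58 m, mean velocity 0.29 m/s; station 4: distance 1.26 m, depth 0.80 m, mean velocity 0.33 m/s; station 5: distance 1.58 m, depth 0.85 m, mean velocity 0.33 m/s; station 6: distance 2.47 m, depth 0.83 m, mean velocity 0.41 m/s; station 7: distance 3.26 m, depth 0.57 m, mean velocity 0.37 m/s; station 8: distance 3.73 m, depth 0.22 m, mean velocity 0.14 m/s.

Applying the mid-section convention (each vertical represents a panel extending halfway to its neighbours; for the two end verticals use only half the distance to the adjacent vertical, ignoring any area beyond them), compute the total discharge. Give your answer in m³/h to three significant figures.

2750 m³/h

w_1 = (0.63 − 0.42)/2 = 0.105 m; q_1 = 0.15 × 0.16 × 0.105 = 0.002520 m³/s
w_2 = (0.88 − 0.42)/2 = 0.23 m; q_2 = 0.29 × 0.32 × 0.23 = 0.02134 m³/s
w_3 = (1.26 − 0.63)/2 = 0.315 m; q_3 = 0.29 × 0.58 × 0.315 = 0.05298 m³/s
w_4 = (1.58 − 0.88)/2 = 0.35 m; q_4 = 0.33 × 0.80 × 0.35 = 0.09240 m³/s
w_5 = (2.47 − 1.26)/2 = 0.605 m; q_5 = 0.33 × 0.85 × 0.605 = 0.1697 m³/s
w_6 = (3.26 − 1.58)/2 = 0.84 m; q_6 = 0.41 × 0.83 × 0.84 = 0.2859 m³/s
w_7 = (3.73 − 2.47)/2 = 0.63 m; q_7 = 0.37 × 0.57 × 0.63 = 0.1329 m³/s
w_8 = (3.73 − 3.26)/2 = 0.235 m; q_8 = 0.14 × 0.22 × 0.235 = 0.007238 m³/s
Q = Σ qᵢ = 0.7649 m³/s
= 0.7649 × 3600 = 2754 m³/h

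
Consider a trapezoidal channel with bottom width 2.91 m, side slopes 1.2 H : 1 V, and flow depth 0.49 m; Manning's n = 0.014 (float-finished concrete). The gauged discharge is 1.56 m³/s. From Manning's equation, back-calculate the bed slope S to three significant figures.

0.000578

A = (b + z·y)·y = (2.91 + 1.2×0.49)×0.49 = 1.714 m²
P = b + 2y√(1+z²) = 2.91 + 2×0.49×√(1+1.2²) = 4.441 m
R = A/P = 1.714/4.441 = 0.3860 m
S = (Q·n / (1·A·R^(2/3)))² = (1.56×0.014 / (1×1.714×0.5301))² = 0.0005777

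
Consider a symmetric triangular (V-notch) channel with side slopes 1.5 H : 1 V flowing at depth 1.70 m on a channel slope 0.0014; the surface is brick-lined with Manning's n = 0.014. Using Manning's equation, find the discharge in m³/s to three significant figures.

A = z·y² = 1.5×1.70² = 4.335 m²
P = 2y√(1+z²) = 2×1.70×√(1+1.5²) = 6.129 m
R = A/P = 4.335/6.129 = 0.7072 m
Q = (1/n)·A·R^(2/3)·S^(1/2) = (1/0.014) × 4.335 × 0.7072^(2/3) × 0.0014^(1/2) = 9.197 m³/s

9.20 m³/s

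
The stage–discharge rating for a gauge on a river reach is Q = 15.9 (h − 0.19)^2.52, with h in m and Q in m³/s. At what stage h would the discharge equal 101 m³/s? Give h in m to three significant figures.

h − h₀ = (Q/C)^(1/b) = (101/15.9)^(1/2.52) = 2.083 m
h = 0.19 + 2.083 = 2.273 m

2.27 m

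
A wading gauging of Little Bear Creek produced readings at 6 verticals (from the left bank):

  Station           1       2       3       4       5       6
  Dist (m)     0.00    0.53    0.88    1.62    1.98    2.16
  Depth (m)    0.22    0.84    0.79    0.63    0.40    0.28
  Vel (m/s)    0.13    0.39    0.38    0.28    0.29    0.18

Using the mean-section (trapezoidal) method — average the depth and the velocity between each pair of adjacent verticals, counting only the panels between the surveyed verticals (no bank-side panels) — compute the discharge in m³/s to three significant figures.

Panel 1-2: Δb = 0.53 m, d̄ = (0.22+0.84)/2 = 0.53, v̄ = (0.13+0.39)/2 = 0.26 → q = 0.53×0.53×0.26 = 0.07303 m³/s
Panel 2-3: Δb = 0.35 m, d̄ = (0.84+0.79)/2 = 0.815, v̄ = (0.39+0.38)/2 = 0.385 → q = 0.35×0.815×0.385 = 0.1098 m³/s
Panel 3-4: Δb = 0.74 m, d̄ = (0.79+0.63)/2 = 0.71, v̄ = (0.38+0.28)/2 = 0.33 → q = 0.74×0.71×0.33 = 0.1734 m³/s
Panel 4-5: Δb = 0.36 m, d̄ = (0.63+0.40)/2 = 0.515, v̄ = (0.28+0.29)/2 = 0.285 → q = 0.36×0.515×0.285 = 0.05284 m³/s
Panel 5-6: Δb = 0.18 m, d̄ = (0.40+0.28)/2 = 0.34, v̄ = (0.29+0.18)/2 = 0.235 → q = 0.18×0.34×0.235 = 0.01438 m³/s
Q = Σ q = 0.4235 m³/s

0.423 m³/s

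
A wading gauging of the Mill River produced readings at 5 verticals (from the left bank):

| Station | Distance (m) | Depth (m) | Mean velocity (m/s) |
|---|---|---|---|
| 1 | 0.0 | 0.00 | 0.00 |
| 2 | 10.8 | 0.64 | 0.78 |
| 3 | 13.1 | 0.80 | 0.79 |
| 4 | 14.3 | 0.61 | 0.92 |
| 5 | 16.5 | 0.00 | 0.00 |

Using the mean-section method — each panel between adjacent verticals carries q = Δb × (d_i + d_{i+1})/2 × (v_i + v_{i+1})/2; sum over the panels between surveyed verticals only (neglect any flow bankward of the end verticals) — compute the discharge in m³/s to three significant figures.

3.68 m³/s

Panel 1-2: Δb = 10.8 m, d̄ = (0.00+0.64)/2 = 0.32, v̄ = (0.00+0.78)/2 = 0.39 → q = 10.8×0.32×0.39 = 1.348 m³/s
Panel 2-3: Δb = 2.3 m, d̄ = (0.64+0.80)/2 = 0.72, v̄ = (0.78+0.79)/2 = 0.785 → q = 2.3×0.72×0.785 = 1.300 m³/s
Panel 3-4: Δb = 1.2 m, d̄ = (0.80+0.61)/2 = 0.705, v̄ = (0.79+0.92)/2 = 0.855 → q = 1.2×0.705×0.855 = 0.7233 m³/s
Panel 4-5: Δb = 2.2 m, d̄ = (0.61+0.00)/2 = 0.305, v̄ = (0.92+0.00)/2 = 0.46 → q = 2.2×0.305×0.46 = 0.3087 m³/s
Q = Σ q = 3.680 m³/s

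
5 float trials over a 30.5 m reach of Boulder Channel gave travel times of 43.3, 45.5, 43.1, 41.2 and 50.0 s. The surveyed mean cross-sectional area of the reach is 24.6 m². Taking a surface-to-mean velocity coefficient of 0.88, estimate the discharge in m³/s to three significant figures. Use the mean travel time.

t̄ = (43.3 + 45.5 + 43.1 + 41.2 + 50.0) / 5 = 44.62 s
v_surface = L / t̄ = 30.5 / 44.62 = 0.6835 m/s
v_mean = 0.88 × 0.6835 = 0.6015 m/s
Q = A × v_mean = 24.6 × 0.6015 = 14.80 m³/s

14.8 m³/s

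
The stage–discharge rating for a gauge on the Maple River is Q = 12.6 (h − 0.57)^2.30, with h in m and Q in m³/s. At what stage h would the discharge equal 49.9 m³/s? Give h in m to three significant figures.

2.39 m

h − h₀ = (Q/C)^(1/b) = (49.9/12.6)^(1/2.30) = 1.819 m
h = 0.57 + 1.819 = 2.389 m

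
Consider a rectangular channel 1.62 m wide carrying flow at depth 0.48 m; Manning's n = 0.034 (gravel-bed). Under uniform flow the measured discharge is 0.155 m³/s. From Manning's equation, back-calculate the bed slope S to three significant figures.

A = b·y = 1.62 × 0.48 = 0.7776 m²
P = b + 2y = 1.62 + 2×0.48 = 2.580 m
R = A/P = 0.7776/2.580 = 0.3014 m
S = (Q·n / (1·A·R^(2/3)))² = (0.155×0.034 / (1×0.7776×0.4495))² = 0.0002273

0.000227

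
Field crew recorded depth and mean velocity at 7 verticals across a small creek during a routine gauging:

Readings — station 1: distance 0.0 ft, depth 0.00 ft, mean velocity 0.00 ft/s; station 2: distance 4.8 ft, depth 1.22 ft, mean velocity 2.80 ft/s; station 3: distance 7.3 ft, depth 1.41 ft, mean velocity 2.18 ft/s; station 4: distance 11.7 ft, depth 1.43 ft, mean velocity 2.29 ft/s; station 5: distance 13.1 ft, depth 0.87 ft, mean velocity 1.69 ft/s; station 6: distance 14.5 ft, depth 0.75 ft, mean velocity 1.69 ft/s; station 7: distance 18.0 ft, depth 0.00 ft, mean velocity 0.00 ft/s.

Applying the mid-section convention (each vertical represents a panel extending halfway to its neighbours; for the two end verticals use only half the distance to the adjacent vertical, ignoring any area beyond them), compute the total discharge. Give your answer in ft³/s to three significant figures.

w_2 = (7.3 − 0.0)/2 = 3.65 ft; q_2 = 2.80 × 1.22 × 3.65 = 12.47 ft³/s
w_3 = (11.7 − 4.8)/2 = 3.45 ft; q_3 = 2.18 × 1.41 × 3.45 = 10.60 ft³/s
w_4 = (13.1 − 7.3)/2 = 2.9 ft; q_4 = 2.29 × 1.43 × 2.9 = 9.497 ft³/s
w_5 = (14.5 − 11.7)/2 = 1.4 ft; q_5 = 1.69 × 0.87 × 1.4 = 2.058 ft³/s
w_6 = (18.0 − 13.1)/2 = 2.45 ft; q_6 = 1.69 × 0.75 × 2.45 = 3.105 ft³/s
Stations 1, 7 contribute zero (depth or velocity is 0).
Q = Σ qᵢ = 37.73 ft³/s

37.7 ft³/s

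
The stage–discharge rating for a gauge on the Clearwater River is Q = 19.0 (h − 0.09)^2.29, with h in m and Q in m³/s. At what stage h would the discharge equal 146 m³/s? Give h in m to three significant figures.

2.53 m

h − h₀ = (Q/C)^(1/b) = (146/19.0)^(1/2.29) = 2.436 m
h = 0.09 + 2.436 = 2.526 m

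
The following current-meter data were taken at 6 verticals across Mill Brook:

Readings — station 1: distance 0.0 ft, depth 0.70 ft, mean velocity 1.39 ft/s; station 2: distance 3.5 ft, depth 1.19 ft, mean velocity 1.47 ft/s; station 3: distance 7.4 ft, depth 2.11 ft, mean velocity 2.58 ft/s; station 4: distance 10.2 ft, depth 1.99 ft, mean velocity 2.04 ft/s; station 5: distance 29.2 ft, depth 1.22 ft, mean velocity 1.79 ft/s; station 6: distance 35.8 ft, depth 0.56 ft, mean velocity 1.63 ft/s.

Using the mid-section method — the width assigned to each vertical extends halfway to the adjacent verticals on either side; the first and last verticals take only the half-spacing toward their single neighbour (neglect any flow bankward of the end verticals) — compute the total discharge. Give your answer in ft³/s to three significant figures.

102 ft³/s

w_1 = (3.5 − 0.0)/2 = 1.75 ft; q_1 = 1.39 × 0.70 × 1.75 = 1.703 ft³/s
w_2 = (7.4 − 0.0)/2 = 3.7 ft; q_2 = 1.47 × 1.19 × 3.7 = 6.472 ft³/s
w_3 = (10.2 − 3.5)/2 = 3.35 ft; q_3 = 2.58 × 2.11 × 3.35 = 18.24 ft³/s
w_4 = (29.2 − 7.4)/2 = 10.9 ft; q_4 = 2.04 × 1.99 × 10.9 = 44.25 ft³/s
w_5 = (35.8 − 10.2)/2 = 12.8 ft; q_5 = 1.79 × 1.22 × 12.8 = 27.95 ft³/s
w_6 = (35.8 − 29.2)/2 = 3.3 ft; q_6 = 1.63 × 0.56 × 3.3 = 3.012 ft³/s
Q = Σ qᵢ = 101.6 ft³/s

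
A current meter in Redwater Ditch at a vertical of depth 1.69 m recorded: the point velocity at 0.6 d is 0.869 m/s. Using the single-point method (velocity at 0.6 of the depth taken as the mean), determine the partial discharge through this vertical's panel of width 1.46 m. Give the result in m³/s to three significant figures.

2.14 m³/s

v̄ = v₀.₆ = 0.869 m/s
q = v̄ × d × w = 0.8690 × 1.69 × 1.46 = 2.144 m³/s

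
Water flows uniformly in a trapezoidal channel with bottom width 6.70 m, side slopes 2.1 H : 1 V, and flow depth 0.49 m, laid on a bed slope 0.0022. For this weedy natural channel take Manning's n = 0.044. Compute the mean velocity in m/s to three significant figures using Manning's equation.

A = (b + z·y)·y = (6.70 + 2.1×0.49)×0.49 = 3.787 m²
P = b + 2y√(1+z²) = 6.70 + 2×0.49×√(1+2.1²) = 8.979 m
R = A/P = 3.787/8.979 = 0.4218 m
Q = (1/n)·A·R^(2/3)·S^(1/2) = (1/0.044) × 3.787 × 0.4218^(2/3) × 0.0022^(1/2) = 2.271 m³/s
V = Q/A = 2.271/3.787 = 0.5995 m/s

0.600 m/s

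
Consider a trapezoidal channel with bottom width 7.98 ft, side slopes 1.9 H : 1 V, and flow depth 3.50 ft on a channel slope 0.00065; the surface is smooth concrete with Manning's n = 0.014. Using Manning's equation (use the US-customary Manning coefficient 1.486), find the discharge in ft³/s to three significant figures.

A = (b + z·y)·y = (7.98 + 1.9×3.50)×3.50 = 51.21 ft²
P = b + 2y√(1+z²) = 7.98 + 2×3.50×√(1+1.9²) = 23.01 ft
R = A/P = 51.21/23.01 = 2.225 ft
Q = (1.486/n)·A·R^(2/3)·S^(1/2) = (1.486/0.014) × 51.21 × 2.225^(2/3) × 0.00065^(1/2) = 236.2 ft³/s

236 ft³/s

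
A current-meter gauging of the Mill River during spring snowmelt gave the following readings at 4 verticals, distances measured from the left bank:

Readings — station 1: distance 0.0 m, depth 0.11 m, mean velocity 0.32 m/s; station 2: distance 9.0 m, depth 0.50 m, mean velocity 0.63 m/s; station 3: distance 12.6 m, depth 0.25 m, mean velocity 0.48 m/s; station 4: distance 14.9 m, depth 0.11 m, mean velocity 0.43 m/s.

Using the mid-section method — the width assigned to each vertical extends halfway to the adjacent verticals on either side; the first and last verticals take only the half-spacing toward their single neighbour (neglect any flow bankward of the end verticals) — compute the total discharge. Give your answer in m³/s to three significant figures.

w_1 = (9.0 − 0.0)/2 = 4.5 m; q_1 = 0.32 × 0.11 × 4.5 = 0.1584 m³/s
w_2 = (12.6 − 0.0)/2 = 6.3 m; q_2 = 0.63 × 0.50 × 6.3 = 1.985 m³/s
w_3 = (14.9 − 9.0)/2 = 2.95 m; q_3 = 0.48 × 0.25 × 2.95 = 0.3540 m³/s
w_4 = (14.9 − 12.6)/2 = 1.15 m; q_4 = 0.43 × 0.11 × 1.15 = 0.05440 m³/s
Q = Σ qᵢ = 2.551 m³/s

2.55 m³/s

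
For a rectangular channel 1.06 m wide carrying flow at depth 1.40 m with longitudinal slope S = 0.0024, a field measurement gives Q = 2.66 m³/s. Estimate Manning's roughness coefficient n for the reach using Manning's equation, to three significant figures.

0.0145

A = b·y = 1.06 × 1.40 = 1.484 m²
P = b + 2y = 1.06 + 2×1.40 = 3.860 m
R = A/P = 1.484/3.860 = 0.3845 m
n = (1/Q)·A·R^(2/3)·S^(1/2) = (1/2.66) × 1.484 × 0.5287 × 0.04899 = 0.01445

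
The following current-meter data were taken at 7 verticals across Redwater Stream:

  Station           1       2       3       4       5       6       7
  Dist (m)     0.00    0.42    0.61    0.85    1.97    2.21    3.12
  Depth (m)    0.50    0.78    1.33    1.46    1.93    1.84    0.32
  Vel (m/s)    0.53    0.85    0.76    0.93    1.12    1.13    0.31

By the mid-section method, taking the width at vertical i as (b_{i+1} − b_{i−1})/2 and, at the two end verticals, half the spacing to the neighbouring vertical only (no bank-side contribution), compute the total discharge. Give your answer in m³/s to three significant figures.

4.11 m³/s

w_1 = (0.42 − 0.00)/2 = 0.21 m; q_1 = 0.53 × 0.50 × 0.21 = 0.05565 m³/s
w_2 = (0.61 − 0.00)/2 = 0.305 m; q_2 = 0.85 × 0.78 × 0.305 = 0.2022 m³/s
w_3 = (0.85 − 0.42)/2 = 0.215 m; q_3 = 0.76 × 1.33 × 0.215 = 0.2173 m³/s
w_4 = (1.97 − 0.61)/2 = 0.68 m; q_4 = 0.93 × 1.46 × 0.68 = 0.9233 m³/s
w_5 = (2.21 − 0.85)/2 = 0.68 m; q_5 = 1.12 × 1.93 × 0.68 = 1.470 m³/s
w_6 = (3.12 − 1.97)/2 = 0.575 m; q_6 = 1.13 × 1.84 × 0.575 = 1.196 m³/s
w_7 = (3.12 − 2.21)/2 = 0.455 m; q_7 = 0.31 × 0.32 × 0.455 = 0.04514 m³/s
Q = Σ qᵢ = 4.109 m³/s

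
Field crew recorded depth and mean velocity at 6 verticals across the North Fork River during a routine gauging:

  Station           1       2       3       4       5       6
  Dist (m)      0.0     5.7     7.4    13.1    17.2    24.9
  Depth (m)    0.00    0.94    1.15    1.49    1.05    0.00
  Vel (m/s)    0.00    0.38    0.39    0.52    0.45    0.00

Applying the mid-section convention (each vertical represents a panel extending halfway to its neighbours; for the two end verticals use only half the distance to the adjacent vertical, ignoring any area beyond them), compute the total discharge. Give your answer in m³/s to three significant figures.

9.57 m³/s

w_2 = (7.4 − 0.0)/2 = 3.7 m; q_2 = 0.38 × 0.94 × 3.7 = 1.322 m³/s
w_3 = (13.1 − 5.7)/2 = 3.7 m; q_3 = 0.39 × 1.15 × 3.7 = 1.659 m³/s
w_4 = (17.2 − 7.4)/2 = 4.9 m; q_4 = 0.52 × 1.49 × 4.9 = 3.797 m³/s
w_5 = (24.9 − 13.1)/2 = 5.9 m; q_5 = 0.45 × 1.05 × 5.9 = 2.788 m³/s
Stations 1, 6 contribute zero (depth or velocity is 0).
Q = Σ qᵢ = 9.565 m³/s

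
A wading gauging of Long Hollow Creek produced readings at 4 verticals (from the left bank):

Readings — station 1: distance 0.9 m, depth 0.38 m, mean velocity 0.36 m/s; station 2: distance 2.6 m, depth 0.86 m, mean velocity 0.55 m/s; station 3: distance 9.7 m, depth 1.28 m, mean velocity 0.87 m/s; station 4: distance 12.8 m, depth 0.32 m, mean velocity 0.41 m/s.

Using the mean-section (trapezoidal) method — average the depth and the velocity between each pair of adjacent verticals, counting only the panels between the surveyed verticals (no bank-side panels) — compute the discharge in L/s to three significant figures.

Panel 1-2: Δb = 1.7 m, d̄ = (0.38+0.86)/2 = 0.62, v̄ = (0.36+0.55)/2 = 0.455 → q = 1.7×0.62×0.455 = 0.4796 m³/s
Panel 2-3: Δb = 7.1 m, d̄ = (0.86+1.28)/2 = 1.07, v̄ = (0.55+0.87)/2 = 0.71 → q = 7.1×1.07×0.71 = 5.394 m³/s
Panel 3-4: Δb = 3.1 m, d̄ = (1.28+0.32)/2 = 0.8, v̄ = (0.87+0.41)/2 = 0.64 → q = 3.1×0.8×0.64 = 1.587 m³/s
Q = Σ q = 7.461 m³/s
= 7.461 × 1000 = 7461 L/s

7460 L/s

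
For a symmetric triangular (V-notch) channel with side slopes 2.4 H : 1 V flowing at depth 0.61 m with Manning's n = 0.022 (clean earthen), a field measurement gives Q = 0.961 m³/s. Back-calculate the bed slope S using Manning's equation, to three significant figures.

A = z·y² = 2.4×0.61² = 0.8930 m²
P = 2y√(1+z²) = 2×0.61×√(1+2.4²) = 3.172 m
R = A/P = 0.8930/3.172 = 0.2815 m
S = (Q·n / (1·A·R^(2/3)))² = (0.961×0.022 / (1×0.8930×0.4296))² = 0.003037

0.00304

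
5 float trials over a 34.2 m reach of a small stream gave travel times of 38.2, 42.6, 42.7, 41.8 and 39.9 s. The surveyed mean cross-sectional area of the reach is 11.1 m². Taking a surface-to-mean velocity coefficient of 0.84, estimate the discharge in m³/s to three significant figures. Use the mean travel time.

7.77 m³/s

t̄ = (38.2 + 42.6 + 42.7 + 41.8 + 39.9) / 5 = 41.04 s
v_surface = L / t̄ = 34.2 / 41.04 = 0.8333 m/s
v_mean = 0.84 × 0.8333 = 0.7000 m/s
Q = A × v_mean = 11.1 × 0.7000 = 7.770 m³/s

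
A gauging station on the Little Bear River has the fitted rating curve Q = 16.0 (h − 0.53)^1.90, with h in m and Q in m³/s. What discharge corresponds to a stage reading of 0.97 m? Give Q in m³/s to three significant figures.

3.36 m³/s

Q = 16.0 × (0.97 − 0.53)^1.90 = 16.0 × 0.44^1.90 = 3.363 m³/s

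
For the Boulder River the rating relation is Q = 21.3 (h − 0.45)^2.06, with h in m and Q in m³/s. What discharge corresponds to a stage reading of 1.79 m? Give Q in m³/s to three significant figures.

38.9 m³/s

Q = 21.3 × (1.79 − 0.45)^2.06 = 21.3 × 1.34^2.06 = 38.92 m³/s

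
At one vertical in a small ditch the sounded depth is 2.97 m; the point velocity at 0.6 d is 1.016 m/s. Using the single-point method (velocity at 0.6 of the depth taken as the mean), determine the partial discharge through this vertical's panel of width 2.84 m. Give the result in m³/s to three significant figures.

v̄ = v₀.₆ = 1.016 m/s
q = v̄ × d × w = 1.016 × 2.97 × 2.84 = 8.570 m³/s

8.57 m³/s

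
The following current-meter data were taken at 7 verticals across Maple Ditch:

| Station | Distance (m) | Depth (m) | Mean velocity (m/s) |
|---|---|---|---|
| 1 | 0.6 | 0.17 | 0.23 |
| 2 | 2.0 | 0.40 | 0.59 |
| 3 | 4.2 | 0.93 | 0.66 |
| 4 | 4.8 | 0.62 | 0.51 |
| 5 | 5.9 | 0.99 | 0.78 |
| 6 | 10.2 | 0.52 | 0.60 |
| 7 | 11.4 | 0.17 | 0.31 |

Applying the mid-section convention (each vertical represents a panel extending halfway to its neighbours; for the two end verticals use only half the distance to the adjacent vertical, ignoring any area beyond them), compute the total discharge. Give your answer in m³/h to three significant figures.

w_1 = (2.0 − 0.6)/2 = 0.7 m; q_1 = 0.23 × 0.17 × 0.7 = 0.02737 m³/s
w_2 = (4.2 − 0.6)/2 = 1.8 m; q_2 = 0.59 × 0.40 × 1.8 = 0.4248 m³/s
w_3 = (4.8 − 2.0)/2 = 1.4 m; q_3 = 0.66 × 0.93 × 1.4 = 0.8593 m³/s
w_4 = (5.9 − 4.2)/2 = 0.85 m; q_4 = 0.51 × 0.62 × 0.85 = 0.2688 m³/s
w_5 = (10.2 − 4.8)/2 = 2.7 m; q_5 = 0.78 × 0.99 × 2.7 = 2.085 m³/s
w_6 = (11.4 − 5.9)/2 = 2.75 m; q_6 = 0.60 × 0.52 × 2.75 = 0.8580 m³/s
w_7 = (11.4 − 10.2)/2 = 0.6 m; q_7 = 0.31 × 0.17 × 0.6 = 0.03162 m³/s
Q = Σ qᵢ = 4.555 m³/s
= 4.555 × 3600 = 16400 m³/h

16400 m³/h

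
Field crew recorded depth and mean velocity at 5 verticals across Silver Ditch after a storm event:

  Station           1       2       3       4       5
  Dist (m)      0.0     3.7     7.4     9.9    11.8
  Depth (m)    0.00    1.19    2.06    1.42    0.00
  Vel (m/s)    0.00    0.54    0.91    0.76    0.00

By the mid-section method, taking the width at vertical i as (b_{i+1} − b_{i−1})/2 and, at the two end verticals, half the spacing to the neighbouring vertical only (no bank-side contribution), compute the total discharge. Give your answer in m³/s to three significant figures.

w_2 = (7.4 − 0.0)/2 = 3.7 m; q_2 = 0.54 × 1.19 × 3.7 = 2.378 m³/s
w_3 = (9.9 − 3.7)/2 = 3.1 m; q_3 = 0.91 × 2.06 × 3.1 = 5.811 m³/s
w_4 = (11.8 − 7.4)/2 = 2.2 m; q_4 = 0.76 × 1.42 × 2.2 = 2.374 m³/s
Stations 1, 5 contribute zero (depth or velocity is 0).
Q = Σ qᵢ = 10.56 m³/s

10.6 m³/s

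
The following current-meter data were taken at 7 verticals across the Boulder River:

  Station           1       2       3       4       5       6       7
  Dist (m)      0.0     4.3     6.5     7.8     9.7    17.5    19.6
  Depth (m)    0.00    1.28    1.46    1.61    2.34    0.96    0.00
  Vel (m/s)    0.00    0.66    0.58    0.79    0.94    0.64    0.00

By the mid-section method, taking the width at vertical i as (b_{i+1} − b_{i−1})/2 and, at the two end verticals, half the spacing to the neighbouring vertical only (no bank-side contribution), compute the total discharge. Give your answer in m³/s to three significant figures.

20.0 m³/s

w_2 = (6.5 − 0.0)/2 = 3.25 m; q_2 = 0.66 × 1.28 × 3.25 = 2.746 m³/s
w_3 = (7.8 − 4.3)/2 = 1.75 m; q_3 = 0.58 × 1.46 × 1.75 = 1.482 m³/s
w_4 = (9.7 − 6.5)/2 = 1.6 m; q_4 = 0.79 × 1.61 × 1.6 = 2.035 m³/s
w_5 = (17.5 − 7.8)/2 = 4.85 m; q_5 = 0.94 × 2.34 × 4.85 = 10.67 m³/s
w_6 = (19.6 − 9.7)/2 = 4.95 m; q_6 = 0.64 × 0.96 × 4.95 = 3.041 m³/s
Stations 1, 7 contribute zero (depth or velocity is 0).
Q = Σ qᵢ = 19.97 m³/s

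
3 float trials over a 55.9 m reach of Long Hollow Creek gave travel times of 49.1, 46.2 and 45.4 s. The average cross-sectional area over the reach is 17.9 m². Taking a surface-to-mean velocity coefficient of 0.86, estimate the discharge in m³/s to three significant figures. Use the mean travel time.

t̄ = (49.1 + 46.2 + 45.4) / 3 = 46.9 s
v_surface = L / t̄ = 55.9 / 46.9 = 1.192 m/s
v_mean = 0.86 × 1.192 = 1.025 m/s
Q = A × v_mean = 17.9 × 1.025 = 18.35 m³/s

18.3 m³/s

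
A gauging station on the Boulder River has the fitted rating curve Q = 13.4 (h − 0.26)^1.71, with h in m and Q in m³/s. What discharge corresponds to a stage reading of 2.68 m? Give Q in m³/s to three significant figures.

60.7 m³/s

Q = 13.4 × (2.68 − 0.26)^1.71 = 13.4 × 2.42^1.71 = 60.73 m³/s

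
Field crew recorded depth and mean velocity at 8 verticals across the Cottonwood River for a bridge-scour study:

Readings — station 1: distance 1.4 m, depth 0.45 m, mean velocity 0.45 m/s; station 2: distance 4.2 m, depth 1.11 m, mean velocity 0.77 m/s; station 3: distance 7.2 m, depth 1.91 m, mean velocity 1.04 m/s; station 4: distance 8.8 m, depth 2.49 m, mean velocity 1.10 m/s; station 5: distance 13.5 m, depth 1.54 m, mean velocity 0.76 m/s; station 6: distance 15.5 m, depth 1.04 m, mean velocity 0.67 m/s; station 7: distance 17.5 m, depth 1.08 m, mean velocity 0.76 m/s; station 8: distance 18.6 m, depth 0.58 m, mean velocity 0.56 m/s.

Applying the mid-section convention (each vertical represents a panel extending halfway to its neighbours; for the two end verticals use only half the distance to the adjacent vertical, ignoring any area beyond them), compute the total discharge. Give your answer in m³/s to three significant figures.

w_1 = (4.2 − 1.4)/2 = 1.4 m; q_1 = 0.45 × 0.45 × 1.4 = 0.2835 m³/s
w_2 = (7.2 − 1.4)/2 = 2.9 m; q_2 = 0.77 × 1.11 × 2.9 = 2.479 m³/s
w_3 = (8.8 − 4.2)/2 = 2.3 m; q_3 = 1.04 × 1.91 × 2.3 = 4.569 m³/s
w_4 = (13.5 − 7.2)/2 = 3.15 m; q_4 = 1.10 × 2.49 × 3.15 = 8.628 m³/s
w_5 = (15.5 − 8.8)/2 = 3.35 m; q_5 = 0.76 × 1.54 × 3.35 = 3.921 m³/s
w_6 = (17.5 − 13.5)/2 = 2 m; q_6 = 0.67 × 1.04 × 2 = 1.394 m³/s
w_7 = (18.6 − 15.5)/2 = 1.55 m; q_7 = 0.76 × 1.08 × 1.55 = 1.272 m³/s
w_8 = (18.6 − 17.5)/2 = 0.55 m; q_8 = 0.56 × 0.58 × 0.55 = 0.1786 m³/s
Q = Σ qᵢ = 22.72 m³/s

22.7 m³/s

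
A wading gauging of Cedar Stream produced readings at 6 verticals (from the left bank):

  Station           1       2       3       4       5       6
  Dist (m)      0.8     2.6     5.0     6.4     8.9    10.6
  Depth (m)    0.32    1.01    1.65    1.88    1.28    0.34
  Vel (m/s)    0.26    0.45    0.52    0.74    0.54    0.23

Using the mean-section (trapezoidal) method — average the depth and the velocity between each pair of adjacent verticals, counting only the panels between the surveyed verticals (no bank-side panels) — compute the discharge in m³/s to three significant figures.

Panel 1-2: Δb = 1.8 m, d̄ = (0.32+1.01)/2 = 0.665, v̄ = (0.26+0.45)/2 = 0.355 → q = 1.8×0.665×0.355 = 0.4249 m³/s
Panel 2-3: Δb = 2.4 m, d̄ = (1.01+1.65)/2 = 1.33, v̄ = (0.45+0.52)/2 = 0.485 → q = 2.4×1.33×0.485 = 1.548 m³/s
Panel 3-4: Δb = 1.4 m, d̄ = (1.65+1.88)/2 = 1.765, v̄ = (0.52+0.74)/2 = 0.63 → q = 1.4×1.765×0.63 = 1.557 m³/s
Panel 4-5: Δb = 2.5 m, d̄ = (1.88+1.28)/2 = 1.58, v̄ = (0.74+0.54)/2 = 0.64 → q = 2.5×1.58×0.64 = 2.528 m³/s
Panel 5-6: Δb = 1.7 m, d̄ = (1.28+0.34)/2 = 0.81, v̄ = (0.54+0.23)/2 = 0.385 → q = 1.7×0.81×0.385 = 0.5301 m³/s
Q = Σ q = 6.588 m³/s

6.59 m³/s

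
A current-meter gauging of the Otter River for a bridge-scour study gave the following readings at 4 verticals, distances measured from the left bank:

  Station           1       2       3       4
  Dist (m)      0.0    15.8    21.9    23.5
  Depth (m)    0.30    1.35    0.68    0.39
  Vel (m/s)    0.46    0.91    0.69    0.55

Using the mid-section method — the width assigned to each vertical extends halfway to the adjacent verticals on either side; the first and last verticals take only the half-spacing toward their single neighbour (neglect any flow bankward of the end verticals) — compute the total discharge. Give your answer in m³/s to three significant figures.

16.5 m³/s

w_1 = (15.8 − 0.0)/2 = 7.9 m; q_1 = 0.46 × 0.30 × 7.9 = 1.090 m³/s
w_2 = (21.9 − 0.0)/2 = 10.95 m; q_2 = 0.91 × 1.35 × 10.95 = 13.45 m³/s
w_3 = (23.5 − 15.8)/2 = 3.85 m; q_3 = 0.69 × 0.68 × 3.85 = 1.806 m³/s
w_4 = (23.5 − 21.9)/2 = 0.8 m; q_4 = 0.55 × 0.39 × 0.8 = 0.1716 m³/s
Q = Σ qᵢ = 16.52 m³/s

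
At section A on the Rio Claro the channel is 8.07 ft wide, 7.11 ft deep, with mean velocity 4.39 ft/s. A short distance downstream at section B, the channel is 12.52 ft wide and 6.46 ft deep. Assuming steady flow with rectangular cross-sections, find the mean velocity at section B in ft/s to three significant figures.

3.11 ft/s

Q = A₁V₁ = (8.07×7.11) × 4.39 = 251.9 ft³/s
A₂ = 12.52 × 6.46 = 80.88 ft²
V₂ = Q/A₂ = 251.9/80.88 = 3.114 ft/s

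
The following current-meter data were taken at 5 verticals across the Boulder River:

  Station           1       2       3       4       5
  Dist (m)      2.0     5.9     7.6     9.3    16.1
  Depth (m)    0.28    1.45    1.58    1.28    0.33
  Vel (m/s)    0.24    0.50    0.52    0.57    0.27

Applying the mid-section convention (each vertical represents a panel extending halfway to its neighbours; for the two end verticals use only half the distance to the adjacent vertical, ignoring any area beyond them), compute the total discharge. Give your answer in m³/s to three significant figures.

6.96 m³/s

w_1 = (5.9 − 2.0)/2 = 1.95 m; q_1 = 0.24 × 0.28 × 1.95 = 0.1310 m³/s
w_2 = (7.6 − 2.0)/2 = 2.8 m; q_2 = 0.50 × 1.45 × 2.8 = 2.030 m³/s
w_3 = (9.3 − 5.9)/2 = 1.7 m; q_3 = 0.52 × 1.58 × 1.7 = 1.397 m³/s
w_4 = (16.1 − 7.6)/2 = 4.25 m; q_4 = 0.57 × 1.28 × 4.25 = 3.101 m³/s
w_5 = (16.1 − 9.3)/2 = 3.4 m; q_5 = 0.27 × 0.33 × 3.4 = 0.3029 m³/s
Q = Σ qᵢ = 6.962 m³/s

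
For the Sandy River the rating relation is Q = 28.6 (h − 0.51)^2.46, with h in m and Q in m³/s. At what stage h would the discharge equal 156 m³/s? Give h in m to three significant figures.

h − h₀ = (Q/C)^(1/b) = (156/28.6)^(1/2.46) = 1.993 m
h = 0.51 + 1.993 = 2.503 m

2.50 m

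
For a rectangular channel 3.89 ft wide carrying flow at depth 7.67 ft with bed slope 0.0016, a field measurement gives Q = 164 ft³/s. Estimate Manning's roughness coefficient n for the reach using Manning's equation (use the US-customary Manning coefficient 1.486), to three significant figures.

A = b·y = 3.89 × 7.67 = 29.84 ft²
P = b + 2y = 3.89 + 2×7.67 = 19.23 ft
R = A/P = 29.84/19.23 = 1.552 ft
n = (1.486/Q)·A·R^(2/3)·S^(1/2) = (1.486/164) × 29.84 × 1.340 × 0.04000 = 0.01449

0.0145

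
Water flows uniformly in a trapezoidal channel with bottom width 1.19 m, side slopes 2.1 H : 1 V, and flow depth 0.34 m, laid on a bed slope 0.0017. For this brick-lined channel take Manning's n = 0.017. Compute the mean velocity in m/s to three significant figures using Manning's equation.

0.920 m/s

A = (b + z·y)·y = (1.19 + 2.1×0.34)×0.34 = 0.6474 m²
P = b + 2y√(1+z²) = 1.19 + 2×0.34×√(1+2.1²) = 2.772 m
R = A/P = 0.6474/2.772 = 0.2336 m
Q = (1/n)·A·R^(2/3)·S^(1/2) = (1/0.017) × 0.6474 × 0.2336^(2/3) × 0.0017^(1/2) = 0.5955 m³/s
V = Q/A = 0.5955/0.6474 = 0.9198 m/s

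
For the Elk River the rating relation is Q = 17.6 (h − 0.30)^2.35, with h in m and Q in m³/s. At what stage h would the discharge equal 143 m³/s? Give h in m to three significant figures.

2.74 m

h − h₀ = (Q/C)^(1/b) = (143/17.6)^(1/2.35) = 2.439 m
h = 0.30 + 2.439 = 2.739 m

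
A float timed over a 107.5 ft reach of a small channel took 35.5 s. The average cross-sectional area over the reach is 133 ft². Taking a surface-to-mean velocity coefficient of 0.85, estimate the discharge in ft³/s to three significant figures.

342 ft³/s

v_surface = L / t̄ = 107.5 / 35.5 = 3.028 ft/s
v_mean = 0.85 × 3.028 = 2.574 ft/s
Q = A × v_mean = 133 × 2.574 = 342.3 ft³/s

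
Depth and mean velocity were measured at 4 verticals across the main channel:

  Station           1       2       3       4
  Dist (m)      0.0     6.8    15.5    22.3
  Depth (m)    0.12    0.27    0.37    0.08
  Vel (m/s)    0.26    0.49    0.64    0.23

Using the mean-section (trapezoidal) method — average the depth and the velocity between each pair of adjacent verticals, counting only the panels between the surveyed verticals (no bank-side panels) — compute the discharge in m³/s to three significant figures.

2.74 m³/s

Panel 1-2: Δb = 6.8 m, d̄ = (0.12+0.27)/2 = 0.195, v̄ = (0.26+0.49)/2 = 0.375 → q = 6.8×0.195×0.375 = 0.4973 m³/s
Panel 2-3: Δb = 8.7 m, d̄ = (0.27+0.37)/2 = 0.32, v̄ = (0.49+0.64)/2 = 0.565 → q = 8.7×0.32×0.565 = 1.573 m³/s
Panel 3-4: Δb = 6.8 m, d̄ = (0.37+0.08)/2 = 0.225, v̄ = (0.64+0.23)/2 = 0.435 → q = 6.8×0.225×0.435 = 0.6656 m³/s
Q = Σ q = 2.736 m³/s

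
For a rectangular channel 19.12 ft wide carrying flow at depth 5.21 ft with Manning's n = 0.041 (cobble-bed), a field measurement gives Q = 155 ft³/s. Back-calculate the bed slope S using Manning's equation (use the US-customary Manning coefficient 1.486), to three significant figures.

0.000364

A = b·y = 19.12 × 5.21 = 99.62 ft²
P = b + 2y = 19.12 + 2×5.21 = 29.54 ft
R = A/P = 99.62/29.54 = 3.372 ft
S = (Q·n / (1.486·A·R^(2/3)))² = (155×0.041 / (1.486×99.62×2.249))² = 0.0003645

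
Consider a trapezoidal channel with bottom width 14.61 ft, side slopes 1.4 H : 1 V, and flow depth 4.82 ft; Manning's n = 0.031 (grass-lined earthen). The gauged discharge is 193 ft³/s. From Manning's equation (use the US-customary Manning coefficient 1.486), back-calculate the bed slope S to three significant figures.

0.000311

A = (b + z·y)·y = (14.61 + 1.4×4.82)×4.82 = 102.9 ft²
P = b + 2y√(1+z²) = 14.61 + 2×4.82×√(1+1.4²) = 31.20 ft
R = A/P = 102.9/31.20 = 3.300 ft
S = (Q·n / (1.486·A·R^(2/3)))² = (193×0.031 / (1.486×102.9×2.217))² = 0.0003113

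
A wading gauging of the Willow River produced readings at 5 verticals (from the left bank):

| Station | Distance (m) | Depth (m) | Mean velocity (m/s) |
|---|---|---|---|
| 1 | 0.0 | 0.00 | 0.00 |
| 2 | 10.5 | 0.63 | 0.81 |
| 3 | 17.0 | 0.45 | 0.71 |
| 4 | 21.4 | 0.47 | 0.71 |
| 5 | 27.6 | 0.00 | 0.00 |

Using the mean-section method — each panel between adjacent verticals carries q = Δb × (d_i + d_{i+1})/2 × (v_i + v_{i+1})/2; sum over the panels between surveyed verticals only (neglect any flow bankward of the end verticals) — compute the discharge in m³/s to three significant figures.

5.96 m³/s

Panel 1-2: Δb = 10.5 m, d̄ = (0.00+0.63)/2 = 0.315, v̄ = (0.00+0.81)/2 = 0.405 → q = 10.5×0.315×0.405 = 1.340 m³/s
Panel 2-3: Δb = 6.5 m, d̄ = (0.63+0.45)/2 = 0.54, v̄ = (0.81+0.71)/2 = 0.76 → q = 6.5×0.54×0.76 = 2.668 m³/s
Panel 3-4: Δb = 4.4 m, d̄ = (0.45+0.47)/2 = 0.46, v̄ = (0.71+0.71)/2 = 0.71 → q = 4.4×0.46×0.71 = 1.437 m³/s
Panel 4-5: Δb = 6.2 m, d̄ = (0.47+0.00)/2 = 0.235, v̄ = (0.71+0.00)/2 = 0.355 → q = 6.2×0.235×0.355 = 0.5172 m³/s
Q = Σ q = 5.961 m³/s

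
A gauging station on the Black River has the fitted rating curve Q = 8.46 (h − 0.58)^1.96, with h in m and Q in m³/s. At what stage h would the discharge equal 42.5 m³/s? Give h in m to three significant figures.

2.86 m

h − h₀ = (Q/C)^(1/b) = (42.5/8.46)^(1/1.96) = 2.279 m
h = 0.58 + 2.279 = 2.859 m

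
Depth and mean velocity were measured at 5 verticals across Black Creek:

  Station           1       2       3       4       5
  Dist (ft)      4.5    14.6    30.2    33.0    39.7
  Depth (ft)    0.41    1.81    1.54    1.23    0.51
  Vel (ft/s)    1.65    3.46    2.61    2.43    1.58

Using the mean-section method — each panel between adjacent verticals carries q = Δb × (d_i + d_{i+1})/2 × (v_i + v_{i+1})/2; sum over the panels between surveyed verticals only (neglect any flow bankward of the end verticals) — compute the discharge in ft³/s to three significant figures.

129 ft³/s

Panel 1-2: Δb = 10.1 ft, d̄ = (0.41+1.81)/2 = 1.11, v̄ = (1.65+3.46)/2 = 2.555 → q = 10.1×1.11×2.555 = 28.64 ft³/s
Panel 2-3: Δb = 15.6 ft, d̄ = (1.81+1.54)/2 = 1.675, v̄ = (3.46+2.61)/2 = 3.035 → q = 15.6×1.675×3.035 = 79.30 ft³/s
Panel 3-4: Δb = 2.8 ft, d̄ = (1.54+1.23)/2 = 1.385, v̄ = (2.61+2.43)/2 = 2.52 → q = 2.8×1.385×2.52 = 9.773 ft³/s
Panel 4-5: Δb = 6.7 ft, d̄ = (1.23+0.51)/2 = 0.87, v̄ = (2.43+1.58)/2 = 2.005 → q = 6.7×0.87×2.005 = 11.69 ft³/s
Q = Σ q = 129.4 ft³/s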